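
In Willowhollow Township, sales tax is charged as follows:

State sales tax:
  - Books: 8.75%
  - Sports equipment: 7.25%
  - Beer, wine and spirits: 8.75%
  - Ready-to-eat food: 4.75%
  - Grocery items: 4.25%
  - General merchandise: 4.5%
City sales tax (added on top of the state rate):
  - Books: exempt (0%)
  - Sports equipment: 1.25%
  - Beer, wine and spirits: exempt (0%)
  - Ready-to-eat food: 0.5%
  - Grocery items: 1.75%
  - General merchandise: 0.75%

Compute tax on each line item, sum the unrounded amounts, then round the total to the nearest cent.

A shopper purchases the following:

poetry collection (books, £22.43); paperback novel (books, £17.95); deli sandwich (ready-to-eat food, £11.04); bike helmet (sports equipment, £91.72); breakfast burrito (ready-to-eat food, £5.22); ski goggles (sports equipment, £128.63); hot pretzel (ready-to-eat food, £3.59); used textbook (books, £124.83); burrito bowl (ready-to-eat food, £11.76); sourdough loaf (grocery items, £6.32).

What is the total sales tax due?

Poetry collection £22.43: books → 8.75% + 0% city = 8.75% → £1.962625
Paperback novel £17.95: books → 8.75% + 0% city = 8.75% → £1.570625
Deli sandwich £11.04: ready-to-eat food → 4.75% + 0.5% city = 5.25% → £0.5796
Bike helmet £91.72: sports equipment → 7.25% + 1.25% city = 8.5% → £7.7962
Breakfast burrito £5.22: ready-to-eat food → 4.75% + 0.5% city = 5.25% → £0.27405
Ski goggles £128.63: sports equipment → 7.25% + 1.25% city = 8.5% → £10.93355
Hot pretzel £3.59: ready-to-eat food → 4.75% + 0.5% city = 5.25% → £0.188475
Used textbook £124.83: books → 8.75% + 0% city = 8.75% → £10.922625
Burrito bowl £11.76: ready-to-eat food → 4.75% + 0.5% city = 5.25% → £0.6174
Sourdough loaf £6.32: grocery items → 4.25% + 1.75% city = 6% → £0.3792
Unrounded tax sum = £35.22435 → £35.22

£35.22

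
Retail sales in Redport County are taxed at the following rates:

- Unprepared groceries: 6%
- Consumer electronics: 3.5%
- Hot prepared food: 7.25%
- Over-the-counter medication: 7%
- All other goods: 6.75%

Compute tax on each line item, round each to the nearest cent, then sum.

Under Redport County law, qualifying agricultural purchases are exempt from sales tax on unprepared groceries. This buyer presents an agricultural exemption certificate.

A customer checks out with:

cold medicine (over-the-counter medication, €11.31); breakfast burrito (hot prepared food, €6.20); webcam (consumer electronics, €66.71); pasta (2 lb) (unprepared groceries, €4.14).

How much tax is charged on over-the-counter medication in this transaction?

Cold medicine €11.31: over-the-counter medication → 7% → €0.79
Tax on over-the-counter medication = €0.79

€0.79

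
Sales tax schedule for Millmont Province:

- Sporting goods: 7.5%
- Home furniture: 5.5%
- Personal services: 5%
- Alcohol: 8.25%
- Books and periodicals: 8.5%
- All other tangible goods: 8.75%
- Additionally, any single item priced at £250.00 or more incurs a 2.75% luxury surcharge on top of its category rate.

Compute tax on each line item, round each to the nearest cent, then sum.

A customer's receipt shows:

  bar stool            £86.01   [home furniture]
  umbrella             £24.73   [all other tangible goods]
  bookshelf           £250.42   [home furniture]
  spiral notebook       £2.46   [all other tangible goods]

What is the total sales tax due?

£27.77

Bar stool £86.01: home furniture → 5.5% → £4.73
Umbrella £24.73: all other tangible goods → 8.75% → £2.16
Bookshelf £250.42: home furniture → 5.5% + 2.75% surcharge = 8.25% → £20.66
Spiral notebook £2.46: all other tangible goods → 8.75% → £0.22
Total tax = £4.73 + £2.16 + £20.66 + £0.22 = £27.77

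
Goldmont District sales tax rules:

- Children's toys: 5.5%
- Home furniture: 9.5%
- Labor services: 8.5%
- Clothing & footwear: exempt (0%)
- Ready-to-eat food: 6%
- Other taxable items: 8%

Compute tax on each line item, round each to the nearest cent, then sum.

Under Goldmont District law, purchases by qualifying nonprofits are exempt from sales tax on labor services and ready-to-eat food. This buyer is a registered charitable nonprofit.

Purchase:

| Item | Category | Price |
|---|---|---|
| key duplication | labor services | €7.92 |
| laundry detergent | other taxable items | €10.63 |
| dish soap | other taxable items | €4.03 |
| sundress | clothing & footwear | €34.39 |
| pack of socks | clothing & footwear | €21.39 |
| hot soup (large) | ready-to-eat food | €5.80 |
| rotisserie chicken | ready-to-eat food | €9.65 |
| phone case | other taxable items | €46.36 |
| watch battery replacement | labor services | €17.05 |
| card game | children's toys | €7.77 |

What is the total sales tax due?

Key duplication €7.92: labor services, buyer-exempt → 0% → €0.00
Laundry detergent €10.63: other taxable items → 8% → €0.85
Dish soap €4.03: other taxable items → 8% → €0.32
Sundress €34.39: clothing & footwear → 0% → €0.00
Pack of socks €21.39: clothing & footwear → 0% → €0.00
Hot soup (large) €5.80: ready-to-eat food, buyer-exempt → 0% → €0.00
Rotisserie chicken €9.65: ready-to-eat food, buyer-exempt → 0% → €0.00
Phone case €46.36: other taxable items → 8% → €3.71
Watch battery replacement €17.05: labor services, buyer-exempt → 0% → €0.00
Card game €7.77: children's toys → 5.5% → €0.43
Total tax = €0.85 + €0.32 + €3.71 + €0.43 = €5.31

€5.31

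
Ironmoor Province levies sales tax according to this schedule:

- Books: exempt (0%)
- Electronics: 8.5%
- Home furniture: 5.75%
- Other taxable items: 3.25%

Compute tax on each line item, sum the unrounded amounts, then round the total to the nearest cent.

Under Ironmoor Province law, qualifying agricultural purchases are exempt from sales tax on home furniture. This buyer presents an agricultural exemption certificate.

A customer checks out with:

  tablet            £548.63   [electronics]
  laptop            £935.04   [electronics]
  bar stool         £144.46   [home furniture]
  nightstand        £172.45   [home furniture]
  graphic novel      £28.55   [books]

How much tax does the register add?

Tablet £548.63: electronics → 8.5% → £46.63355
Laptop £935.04: electronics → 8.5% → £79.4784
Bar stool £144.46: home furniture, buyer-exempt → 0% → £0.00
Nightstand £172.45: home furniture, buyer-exempt → 0% → £0.00
Graphic novel £28.55: books → 0% → £0.00
Unrounded tax sum = £126.11195 → £126.11

£126.11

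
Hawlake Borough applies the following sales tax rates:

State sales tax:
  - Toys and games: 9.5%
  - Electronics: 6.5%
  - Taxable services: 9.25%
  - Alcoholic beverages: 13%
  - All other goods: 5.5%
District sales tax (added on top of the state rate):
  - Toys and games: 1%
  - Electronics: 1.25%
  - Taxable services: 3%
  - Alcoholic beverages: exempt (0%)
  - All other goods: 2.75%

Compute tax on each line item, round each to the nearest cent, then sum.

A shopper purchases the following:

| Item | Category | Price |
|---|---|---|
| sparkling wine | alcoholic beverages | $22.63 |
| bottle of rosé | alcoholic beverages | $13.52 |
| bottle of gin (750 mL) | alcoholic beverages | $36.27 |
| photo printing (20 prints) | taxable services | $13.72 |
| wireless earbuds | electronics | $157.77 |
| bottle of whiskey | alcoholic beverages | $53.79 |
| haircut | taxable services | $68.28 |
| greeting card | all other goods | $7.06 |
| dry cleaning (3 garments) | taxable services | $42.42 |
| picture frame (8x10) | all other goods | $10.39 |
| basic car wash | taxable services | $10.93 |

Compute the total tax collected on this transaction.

$46.66

Sparkling wine $22.63: alcoholic beverages → 13% + 0% district = 13% → $2.94
Bottle of rosé $13.52: alcoholic beverages → 13% + 0% district = 13% → $1.76
Bottle of gin (750 mL) $36.27: alcoholic beverages → 13% + 0% district = 13% → $4.72
Photo printing (20 prints) $13.72: taxable services → 9.25% + 3% district = 12.25% → $1.68
Wireless earbuds $157.77: electronics → 6.5% + 1.25% district = 7.75% → $12.23
Bottle of whiskey $53.79: alcoholic beverages → 13% + 0% district = 13% → $6.99
Haircut $68.28: taxable services → 9.25% + 3% district = 12.25% → $8.36
Greeting card $7.06: all other goods → 5.5% + 2.75% district = 8.25% → $0.58
Dry cleaning (3 garments) $42.42: taxable services → 9.25% + 3% district = 12.25% → $5.20
Picture frame (8x10) $10.39: all other goods → 5.5% + 2.75% district = 8.25% → $0.86
Basic car wash $10.93: taxable services → 9.25% + 3% district = 12.25% → $1.34
Total tax = $2.94 + $1.76 + $4.72 + $1.68 + $12.23 + $6.99 + $8.36 + $0.58 + $5.20 + $0.86 + $1.34 = $46.66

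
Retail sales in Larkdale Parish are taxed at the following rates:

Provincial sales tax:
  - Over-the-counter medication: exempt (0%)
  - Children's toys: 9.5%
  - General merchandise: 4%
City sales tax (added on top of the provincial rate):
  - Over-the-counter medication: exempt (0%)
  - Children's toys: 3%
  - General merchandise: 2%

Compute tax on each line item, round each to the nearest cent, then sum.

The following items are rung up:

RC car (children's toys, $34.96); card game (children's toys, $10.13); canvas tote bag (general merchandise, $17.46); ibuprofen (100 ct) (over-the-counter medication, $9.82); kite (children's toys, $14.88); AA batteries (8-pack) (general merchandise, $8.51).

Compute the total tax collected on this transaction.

$9.06

RC car $34.96: children's toys → 9.5% + 3% city = 12.5% → $4.37
Card game $10.13: children's toys → 9.5% + 3% city = 12.5% → $1.27
Canvas tote bag $17.46: general merchandise → 4% + 2% city = 6% → $1.05
Ibuprofen (100 ct) $9.82: over-the-counter medication → 0% + 0% city = 0% → $0.00
Kite $14.88: children's toys → 9.5% + 3% city = 12.5% → $1.86
AA batteries (8-pack) $8.51: general merchandise → 4% + 2% city = 6% → $0.51
Total tax = $4.37 + $1.27 + $1.05 + $1.86 + $0.51 = $9.06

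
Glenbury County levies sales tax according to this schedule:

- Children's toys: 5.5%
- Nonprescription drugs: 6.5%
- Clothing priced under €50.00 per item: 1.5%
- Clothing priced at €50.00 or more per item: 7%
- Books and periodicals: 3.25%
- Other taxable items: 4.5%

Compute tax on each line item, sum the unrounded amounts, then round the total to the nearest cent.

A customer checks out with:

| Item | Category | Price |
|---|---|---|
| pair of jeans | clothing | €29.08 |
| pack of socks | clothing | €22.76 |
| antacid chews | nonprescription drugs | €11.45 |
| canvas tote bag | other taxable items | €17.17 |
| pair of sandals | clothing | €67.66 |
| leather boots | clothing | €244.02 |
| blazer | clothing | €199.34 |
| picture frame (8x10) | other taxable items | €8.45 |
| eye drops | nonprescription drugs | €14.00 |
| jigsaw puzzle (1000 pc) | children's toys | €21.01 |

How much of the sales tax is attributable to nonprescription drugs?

Antacid chews €11.45: nonprescription drugs → 6.5% → €0.74425
Eye drops €14.00: nonprescription drugs → 6.5% → €0.91
Tax on nonprescription drugs: unrounded sum = €1.65425 → €1.65

€1.65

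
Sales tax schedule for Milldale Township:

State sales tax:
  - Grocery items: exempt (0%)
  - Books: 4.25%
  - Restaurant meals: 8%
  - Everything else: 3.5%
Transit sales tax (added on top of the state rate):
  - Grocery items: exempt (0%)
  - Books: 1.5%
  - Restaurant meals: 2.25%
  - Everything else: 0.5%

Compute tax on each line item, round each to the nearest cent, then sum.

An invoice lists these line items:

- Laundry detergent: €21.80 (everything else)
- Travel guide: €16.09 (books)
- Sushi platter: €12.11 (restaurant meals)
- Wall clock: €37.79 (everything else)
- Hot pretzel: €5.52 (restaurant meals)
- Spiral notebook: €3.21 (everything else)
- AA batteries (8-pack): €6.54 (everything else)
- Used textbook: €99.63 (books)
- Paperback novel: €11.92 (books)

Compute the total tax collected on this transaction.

Laundry detergent €21.80: everything else → 3.5% + 0.5% transit = 4% → €0.87
Travel guide €16.09: books → 4.25% + 1.5% transit = 5.75% → €0.93
Sushi platter €12.11: restaurant meals → 8% + 2.25% transit = 10.25% → €1.24
Wall clock €37.79: everything else → 3.5% + 0.5% transit = 4% → €1.51
Hot pretzel €5.52: restaurant meals → 8% + 2.25% transit = 10.25% → €0.57
Spiral notebook €3.21: everything else → 3.5% + 0.5% transit = 4% → €0.13
AA batteries (8-pack) €6.54: everything else → 3.5% + 0.5% transit = 4% → €0.26
Used textbook €99.63: books → 4.25% + 1.5% transit = 5.75% → €5.73
Paperback novel €11.92: books → 4.25% + 1.5% transit = 5.75% → €0.69
Total tax = €0.87 + €0.93 + €1.24 + €1.51 + €0.57 + €0.13 + €0.26 + €5.73 + €0.69 = €11.93

€11.93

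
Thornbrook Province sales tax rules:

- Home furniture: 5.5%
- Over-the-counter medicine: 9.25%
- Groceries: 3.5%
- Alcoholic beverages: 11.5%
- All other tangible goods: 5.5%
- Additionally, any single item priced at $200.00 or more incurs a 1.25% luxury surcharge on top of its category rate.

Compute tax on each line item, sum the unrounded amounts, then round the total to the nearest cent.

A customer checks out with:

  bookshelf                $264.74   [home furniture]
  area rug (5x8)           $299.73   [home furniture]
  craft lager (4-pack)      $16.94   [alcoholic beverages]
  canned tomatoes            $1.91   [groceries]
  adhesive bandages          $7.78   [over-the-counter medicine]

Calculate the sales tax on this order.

Bookshelf $264.74: home furniture → 5.5% + 1.25% surcharge = 6.75% → $17.86995
Area rug (5x8) $299.73: home furniture → 5.5% + 1.25% surcharge = 6.75% → $20.231775
Craft lager (4-pack) $16.94: alcoholic beverages → 11.5% → $1.9481
Canned tomatoes $1.91: groceries → 3.5% → $0.06685
Adhesive bandages $7.78: over-the-counter medicine → 9.25% → $0.71965
Unrounded tax sum = $40.836325 → $40.84

$40.84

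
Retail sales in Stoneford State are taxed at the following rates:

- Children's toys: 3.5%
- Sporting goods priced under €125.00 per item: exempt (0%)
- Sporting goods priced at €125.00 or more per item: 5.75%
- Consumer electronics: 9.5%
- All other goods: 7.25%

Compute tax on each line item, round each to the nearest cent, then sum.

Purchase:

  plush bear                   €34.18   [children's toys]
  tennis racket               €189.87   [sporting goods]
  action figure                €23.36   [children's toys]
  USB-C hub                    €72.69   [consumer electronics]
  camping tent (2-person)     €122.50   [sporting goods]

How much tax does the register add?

Plush bear €34.18: children's toys → 3.5% → €1.20
Tennis racket €189.87: sporting goods, €125.00 or more → 5.75% → €10.92
Action figure €23.36: children's toys → 3.5% → €0.82
USB-C hub €72.69: consumer electronics → 9.5% → €6.91
Camping tent (2-person) €122.50: sporting goods, under €125.00 → 0% → €0.00
Total tax = €1.20 + €10.92 + €0.82 + €6.91 = €19.85

€19.85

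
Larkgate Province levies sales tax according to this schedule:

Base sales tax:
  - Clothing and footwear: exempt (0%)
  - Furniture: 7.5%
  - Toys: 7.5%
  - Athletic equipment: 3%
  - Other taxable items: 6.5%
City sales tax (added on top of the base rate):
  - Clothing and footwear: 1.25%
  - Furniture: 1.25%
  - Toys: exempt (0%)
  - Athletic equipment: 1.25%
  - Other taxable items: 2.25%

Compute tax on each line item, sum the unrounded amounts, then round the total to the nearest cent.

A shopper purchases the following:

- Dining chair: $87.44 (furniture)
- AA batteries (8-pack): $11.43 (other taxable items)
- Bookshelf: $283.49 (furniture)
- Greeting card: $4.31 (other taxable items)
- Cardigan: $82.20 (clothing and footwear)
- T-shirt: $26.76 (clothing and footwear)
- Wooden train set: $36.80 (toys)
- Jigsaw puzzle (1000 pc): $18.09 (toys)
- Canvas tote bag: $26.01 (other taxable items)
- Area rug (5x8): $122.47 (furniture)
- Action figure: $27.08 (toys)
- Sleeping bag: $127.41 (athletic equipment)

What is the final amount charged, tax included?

Dining chair $87.44: furniture → 7.5% + 1.25% city = 8.75% → $7.651
AA batteries (8-pack) $11.43: other taxable items → 6.5% + 2.25% city = 8.75% → $1.000125
Bookshelf $283.49: furniture → 7.5% + 1.25% city = 8.75% → $24.805375
Greeting card $4.31: other taxable items → 6.5% + 2.25% city = 8.75% → $0.377125
Cardigan $82.20: clothing and footwear → 0% + 1.25% city = 1.25% → $1.0275
T-shirt $26.76: clothing and footwear → 0% + 1.25% city = 1.25% → $0.3345
Wooden train set $36.80: toys → 7.5% + 0% city = 7.5% → $2.76
Jigsaw puzzle (1000 pc) $18.09: toys → 7.5% + 0% city = 7.5% → $1.35675
Canvas tote bag $26.01: other taxable items → 6.5% + 2.25% city = 8.75% → $2.275875
Area rug (5x8) $122.47: furniture → 7.5% + 1.25% city = 8.75% → $10.716125
Action figure $27.08: toys → 7.5% + 0% city = 7.5% → $2.031
Sleeping bag $127.41: athletic equipment → 3% + 1.25% city = 4.25% → $5.414925
Subtotal = $853.49; unrounded tax = $59.7503 → $59.75; total due = $913.24

$913.24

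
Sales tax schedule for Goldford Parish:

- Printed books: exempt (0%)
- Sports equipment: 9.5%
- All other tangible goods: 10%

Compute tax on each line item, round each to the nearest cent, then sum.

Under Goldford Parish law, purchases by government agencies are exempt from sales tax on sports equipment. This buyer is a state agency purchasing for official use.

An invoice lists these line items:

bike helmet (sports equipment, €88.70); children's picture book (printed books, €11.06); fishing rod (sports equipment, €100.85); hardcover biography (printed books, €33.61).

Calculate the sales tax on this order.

Bike helmet €88.70: sports equipment, buyer-exempt → 0% → €0.00
Children's picture book €11.06: printed books → 0% → €0.00
Fishing rod €100.85: sports equipment, buyer-exempt → 0% → €0.00
Hardcover biography €33.61: printed books → 0% → €0.00
Total tax = €0.00

€0.00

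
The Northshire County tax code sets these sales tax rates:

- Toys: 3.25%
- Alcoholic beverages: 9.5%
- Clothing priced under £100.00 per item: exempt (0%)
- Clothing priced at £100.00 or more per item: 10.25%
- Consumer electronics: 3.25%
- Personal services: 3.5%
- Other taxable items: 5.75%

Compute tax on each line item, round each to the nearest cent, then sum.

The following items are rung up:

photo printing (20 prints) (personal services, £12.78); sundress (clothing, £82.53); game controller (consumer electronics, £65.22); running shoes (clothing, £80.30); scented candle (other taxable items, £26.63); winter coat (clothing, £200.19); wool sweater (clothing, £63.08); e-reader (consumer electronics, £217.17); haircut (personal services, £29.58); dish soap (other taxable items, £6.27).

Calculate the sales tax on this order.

Photo printing (20 prints) £12.78: personal services → 3.5% → £0.45
Sundress £82.53: clothing, under £100.00 → 0% → £0.00
Game controller £65.22: consumer electronics → 3.25% → £2.12
Running shoes £80.30: clothing, under £100.00 → 0% → £0.00
Scented candle £26.63: other taxable items → 5.75% → £1.53
Winter coat £200.19: clothing, £100.00 or more → 10.25% → £20.52
Wool sweater £63.08: clothing, under £100.00 → 0% → £0.00
E-reader £217.17: consumer electronics → 3.25% → £7.06
Haircut £29.58: personal services → 3.5% → £1.04
Dish soap £6.27: other taxable items → 5.75% → £0.36
Total tax = £0.45 + £2.12 + £1.53 + £20.52 + £7.06 + £1.04 + £0.36 = £33.08

£33.08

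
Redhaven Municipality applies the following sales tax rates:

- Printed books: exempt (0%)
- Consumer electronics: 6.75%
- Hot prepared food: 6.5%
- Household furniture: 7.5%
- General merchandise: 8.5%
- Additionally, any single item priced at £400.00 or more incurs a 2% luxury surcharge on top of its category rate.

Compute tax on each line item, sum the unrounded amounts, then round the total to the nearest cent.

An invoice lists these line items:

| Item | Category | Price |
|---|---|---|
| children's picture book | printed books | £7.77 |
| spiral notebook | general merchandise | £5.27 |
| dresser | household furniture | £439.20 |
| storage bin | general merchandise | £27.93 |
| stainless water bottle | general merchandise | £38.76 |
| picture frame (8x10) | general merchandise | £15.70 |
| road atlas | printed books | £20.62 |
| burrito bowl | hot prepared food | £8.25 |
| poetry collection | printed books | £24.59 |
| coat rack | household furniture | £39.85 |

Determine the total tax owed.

£52.70

Children's picture book £7.77: printed books → 0% → £0.00
Spiral notebook £5.27: general merchandise → 8.5% → £0.44795
Dresser £439.20: household furniture → 7.5% + 2% surcharge = 9.5% → £41.724
Storage bin £27.93: general merchandise → 8.5% → £2.37405
Stainless water bottle £38.76: general merchandise → 8.5% → £3.2946
Picture frame (8x10) £15.70: general merchandise → 8.5% → £1.3345
Road atlas £20.62: printed books → 0% → £0.00
Burrito bowl £8.25: hot prepared food → 6.5% → £0.53625
Poetry collection £24.59: printed books → 0% → £0.00
Coat rack £39.85: household furniture → 7.5% → £2.98875
Unrounded tax sum = £52.7001 → £52.70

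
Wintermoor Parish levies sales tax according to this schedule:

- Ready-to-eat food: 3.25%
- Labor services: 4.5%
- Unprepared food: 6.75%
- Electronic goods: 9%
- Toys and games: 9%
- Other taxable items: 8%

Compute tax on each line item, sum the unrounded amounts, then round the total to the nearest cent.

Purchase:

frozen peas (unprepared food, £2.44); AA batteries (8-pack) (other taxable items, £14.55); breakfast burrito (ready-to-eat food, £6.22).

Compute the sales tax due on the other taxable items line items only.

AA batteries (8-pack) £14.55: other taxable items → 8% → £1.164
Tax on other taxable items: unrounded sum = £1.164 → £1.16

£1.16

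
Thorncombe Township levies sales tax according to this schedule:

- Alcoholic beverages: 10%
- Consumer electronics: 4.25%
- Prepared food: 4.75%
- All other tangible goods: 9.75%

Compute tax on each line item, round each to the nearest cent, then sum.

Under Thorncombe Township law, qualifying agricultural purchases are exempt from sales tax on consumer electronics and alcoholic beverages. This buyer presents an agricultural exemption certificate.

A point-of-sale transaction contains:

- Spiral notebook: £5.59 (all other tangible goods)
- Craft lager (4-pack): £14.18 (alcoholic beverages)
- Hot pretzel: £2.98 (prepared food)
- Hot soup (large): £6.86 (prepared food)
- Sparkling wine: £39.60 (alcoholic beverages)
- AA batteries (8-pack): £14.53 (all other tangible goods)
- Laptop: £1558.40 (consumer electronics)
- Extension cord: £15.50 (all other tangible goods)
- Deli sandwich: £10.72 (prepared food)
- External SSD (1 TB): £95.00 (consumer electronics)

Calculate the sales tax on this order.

£4.46

Spiral notebook £5.59: all other tangible goods → 9.75% → £0.55
Craft lager (4-pack) £14.18: alcoholic beverages, buyer-exempt → 0% → £0.00
Hot pretzel £2.98: prepared food → 4.75% → £0.14
Hot soup (large) £6.86: prepared food → 4.75% → £0.33
Sparkling wine £39.60: alcoholic beverages, buyer-exempt → 0% → £0.00
AA batteries (8-pack) £14.53: all other tangible goods → 9.75% → £1.42
Laptop £1558.40: consumer electronics, buyer-exempt → 0% → £0.00
Extension cord £15.50: all other tangible goods → 9.75% → £1.51
Deli sandwich £10.72: prepared food → 4.75% → £0.51
External SSD (1 TB) £95.00: consumer electronics, buyer-exempt → 0% → £0.00
Total tax = £0.55 + £0.14 + £0.33 + £1.42 + £1.51 + £0.51 = £4.46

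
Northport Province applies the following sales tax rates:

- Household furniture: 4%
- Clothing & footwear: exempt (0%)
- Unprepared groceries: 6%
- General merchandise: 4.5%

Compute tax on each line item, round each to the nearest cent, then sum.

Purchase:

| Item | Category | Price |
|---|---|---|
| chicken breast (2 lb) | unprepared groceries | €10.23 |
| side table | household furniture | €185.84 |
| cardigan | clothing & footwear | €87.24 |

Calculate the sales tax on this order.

Chicken breast (2 lb) €10.23: unprepared groceries → 6% → €0.61
Side table €185.84: household furniture → 4% → €7.43
Cardigan €87.24: clothing & footwear → 0% → €0.00
Total tax = €0.61 + €7.43 = €8.04

€8.04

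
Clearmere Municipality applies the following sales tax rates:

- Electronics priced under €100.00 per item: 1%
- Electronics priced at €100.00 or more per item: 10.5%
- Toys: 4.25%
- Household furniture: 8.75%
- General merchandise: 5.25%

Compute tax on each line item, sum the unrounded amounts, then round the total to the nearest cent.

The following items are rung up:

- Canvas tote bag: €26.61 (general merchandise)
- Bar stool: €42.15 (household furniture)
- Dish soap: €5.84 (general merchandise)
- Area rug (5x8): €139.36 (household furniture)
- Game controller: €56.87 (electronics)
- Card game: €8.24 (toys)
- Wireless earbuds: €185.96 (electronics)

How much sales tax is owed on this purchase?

Canvas tote bag €26.61: general merchandise → 5.25% → €1.397025
Bar stool €42.15: household furniture → 8.75% → €3.688125
Dish soap €5.84: general merchandise → 5.25% → €0.3066
Area rug (5x8) €139.36: household furniture → 8.75% → €12.194
Game controller €56.87: electronics, under €100.00 → 1% → €0.5687
Card game €8.24: toys → 4.25% → €0.3502
Wireless earbuds €185.96: electronics, €100.00 or more → 10.5% → €19.5258
Unrounded tax sum = €38.03045 → €38.03

€38.03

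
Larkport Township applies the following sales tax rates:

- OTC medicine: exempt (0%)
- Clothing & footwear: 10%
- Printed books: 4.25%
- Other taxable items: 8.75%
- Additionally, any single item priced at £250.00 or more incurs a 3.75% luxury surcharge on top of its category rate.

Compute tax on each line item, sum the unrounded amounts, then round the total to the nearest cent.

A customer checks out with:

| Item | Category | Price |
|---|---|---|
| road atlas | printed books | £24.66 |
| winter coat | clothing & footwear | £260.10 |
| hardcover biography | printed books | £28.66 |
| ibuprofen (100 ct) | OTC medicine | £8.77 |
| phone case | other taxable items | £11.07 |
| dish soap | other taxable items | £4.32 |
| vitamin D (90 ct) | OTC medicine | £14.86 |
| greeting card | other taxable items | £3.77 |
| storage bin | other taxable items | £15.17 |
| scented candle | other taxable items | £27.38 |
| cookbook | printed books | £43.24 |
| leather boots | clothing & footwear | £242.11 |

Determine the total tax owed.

Road atlas £24.66: printed books → 4.25% → £1.04805
Winter coat £260.10: clothing & footwear → 10% + 3.75% surcharge = 13.75% → £35.76375
Hardcover biography £28.66: printed books → 4.25% → £1.21805
Ibuprofen (100 ct) £8.77: OTC medicine → 0% → £0.00
Phone case £11.07: other taxable items → 8.75% → £0.968625
Dish soap £4.32: other taxable items → 8.75% → £0.378
Vitamin D (90 ct) £14.86: OTC medicine → 0% → £0.00
Greeting card £3.77: other taxable items → 8.75% → £0.329875
Storage bin £15.17: other taxable items → 8.75% → £1.327375
Scented candle £27.38: other taxable items → 8.75% → £2.39575
Cookbook £43.24: printed books → 4.25% → £1.8377
Leather boots £242.11: clothing & footwear → 10% → £24.211
Unrounded tax sum = £69.478175 → £69.48

£69.48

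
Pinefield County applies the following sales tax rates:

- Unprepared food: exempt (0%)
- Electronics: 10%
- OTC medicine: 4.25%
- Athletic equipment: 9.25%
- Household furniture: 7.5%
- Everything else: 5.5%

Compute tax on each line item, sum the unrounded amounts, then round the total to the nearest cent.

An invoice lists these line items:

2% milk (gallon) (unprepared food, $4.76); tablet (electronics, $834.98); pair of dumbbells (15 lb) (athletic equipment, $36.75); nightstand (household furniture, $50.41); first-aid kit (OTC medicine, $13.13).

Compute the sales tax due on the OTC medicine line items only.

First-aid kit $13.13: OTC medicine → 4.25% → $0.558025
Tax on OTC medicine: unrounded sum = $0.558025 → $0.56

$0.56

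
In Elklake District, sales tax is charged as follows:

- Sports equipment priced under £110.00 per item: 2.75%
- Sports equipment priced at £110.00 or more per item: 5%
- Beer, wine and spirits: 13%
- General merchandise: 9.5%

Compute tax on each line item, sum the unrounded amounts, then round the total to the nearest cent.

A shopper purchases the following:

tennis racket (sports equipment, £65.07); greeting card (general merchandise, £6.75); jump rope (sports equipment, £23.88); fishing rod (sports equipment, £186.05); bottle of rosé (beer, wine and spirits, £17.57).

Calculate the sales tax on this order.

Tennis racket £65.07: sports equipment, under £110.00 → 2.75% → £1.789425
Greeting card £6.75: general merchandise → 9.5% → £0.64125
Jump rope £23.88: sports equipment, under £110.00 → 2.75% → £0.6567
Fishing rod £186.05: sports equipment, £110.00 or more → 5% → £9.3025
Bottle of rosé £17.57: beer, wine and spirits → 13% → £2.2841
Unrounded tax sum = £14.673975 → £14.67

£14.67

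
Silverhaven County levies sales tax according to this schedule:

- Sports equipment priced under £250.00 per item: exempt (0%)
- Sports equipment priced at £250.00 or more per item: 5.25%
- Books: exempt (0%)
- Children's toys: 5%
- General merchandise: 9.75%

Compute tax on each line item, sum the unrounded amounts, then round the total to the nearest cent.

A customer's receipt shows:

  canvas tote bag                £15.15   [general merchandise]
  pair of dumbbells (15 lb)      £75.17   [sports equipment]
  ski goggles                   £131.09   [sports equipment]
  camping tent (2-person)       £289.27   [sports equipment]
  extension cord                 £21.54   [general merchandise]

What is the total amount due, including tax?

£550.98

Canvas tote bag £15.15: general merchandise → 9.75% → £1.477125
Pair of dumbbells (15 lb) £75.17: sports equipment, under £250.00 → 0% → £0.00
Ski goggles £131.09: sports equipment, under £250.00 → 0% → £0.00
Camping tent (2-person) £289.27: sports equipment, £250.00 or more → 5.25% → £15.186675
Extension cord £21.54: general merchandise → 9.75% → £2.10015
Subtotal = £532.22; unrounded tax = £18.76395 → £18.76; total due = £550.98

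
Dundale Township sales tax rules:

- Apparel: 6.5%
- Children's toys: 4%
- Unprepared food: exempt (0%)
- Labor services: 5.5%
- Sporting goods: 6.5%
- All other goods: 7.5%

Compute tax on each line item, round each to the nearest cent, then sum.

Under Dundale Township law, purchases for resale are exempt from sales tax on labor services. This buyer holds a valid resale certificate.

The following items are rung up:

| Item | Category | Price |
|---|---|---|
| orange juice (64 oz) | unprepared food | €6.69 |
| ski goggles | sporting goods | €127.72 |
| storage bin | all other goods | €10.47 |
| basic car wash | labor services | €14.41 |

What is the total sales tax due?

€9.09

Orange juice (64 oz) €6.69: unprepared food → 0% → €0.00
Ski goggles €127.72: sporting goods → 6.5% → €8.30
Storage bin €10.47: all other goods → 7.5% → €0.79
Basic car wash €14.41: labor services, buyer-exempt → 0% → €0.00
Total tax = €8.30 + €0.79 = €9.09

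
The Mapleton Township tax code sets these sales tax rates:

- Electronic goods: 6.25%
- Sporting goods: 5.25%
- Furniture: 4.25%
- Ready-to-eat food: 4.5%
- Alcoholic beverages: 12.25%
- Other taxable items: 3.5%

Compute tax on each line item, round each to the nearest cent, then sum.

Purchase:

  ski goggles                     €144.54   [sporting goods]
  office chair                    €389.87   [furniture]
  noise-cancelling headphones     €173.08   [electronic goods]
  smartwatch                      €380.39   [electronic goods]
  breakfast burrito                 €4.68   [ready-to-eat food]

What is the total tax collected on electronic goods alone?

€34.59

Noise-cancelling headphones €173.08: electronic goods → 6.25% → €10.82
Smartwatch €380.39: electronic goods → 6.25% → €23.77
Tax on electronic goods = €10.82 + €23.77 = €34.59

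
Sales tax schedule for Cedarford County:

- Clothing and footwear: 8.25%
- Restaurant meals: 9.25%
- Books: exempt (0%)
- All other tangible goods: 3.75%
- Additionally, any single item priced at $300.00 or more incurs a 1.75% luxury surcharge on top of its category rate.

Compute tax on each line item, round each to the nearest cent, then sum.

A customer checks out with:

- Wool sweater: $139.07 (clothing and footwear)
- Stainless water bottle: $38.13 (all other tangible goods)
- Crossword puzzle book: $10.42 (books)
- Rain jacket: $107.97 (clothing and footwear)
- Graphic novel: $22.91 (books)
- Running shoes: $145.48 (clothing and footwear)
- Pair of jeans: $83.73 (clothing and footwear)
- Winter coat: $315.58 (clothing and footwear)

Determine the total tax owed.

Wool sweater $139.07: clothing and footwear → 8.25% → $11.47
Stainless water bottle $38.13: all other tangible goods → 3.75% → $1.43
Crossword puzzle book $10.42: books → 0% → $0.00
Rain jacket $107.97: clothing and footwear → 8.25% → $8.91
Graphic novel $22.91: books → 0% → $0.00
Running shoes $145.48: clothing and footwear → 8.25% → $12.00
Pair of jeans $83.73: clothing and footwear → 8.25% → $6.91
Winter coat $315.58: clothing and footwear → 8.25% + 1.75% surcharge = 10% → $31.56
Total tax = $11.47 + $1.43 + $8.91 + $12.00 + $6.91 + $31.56 = $72.28

$72.28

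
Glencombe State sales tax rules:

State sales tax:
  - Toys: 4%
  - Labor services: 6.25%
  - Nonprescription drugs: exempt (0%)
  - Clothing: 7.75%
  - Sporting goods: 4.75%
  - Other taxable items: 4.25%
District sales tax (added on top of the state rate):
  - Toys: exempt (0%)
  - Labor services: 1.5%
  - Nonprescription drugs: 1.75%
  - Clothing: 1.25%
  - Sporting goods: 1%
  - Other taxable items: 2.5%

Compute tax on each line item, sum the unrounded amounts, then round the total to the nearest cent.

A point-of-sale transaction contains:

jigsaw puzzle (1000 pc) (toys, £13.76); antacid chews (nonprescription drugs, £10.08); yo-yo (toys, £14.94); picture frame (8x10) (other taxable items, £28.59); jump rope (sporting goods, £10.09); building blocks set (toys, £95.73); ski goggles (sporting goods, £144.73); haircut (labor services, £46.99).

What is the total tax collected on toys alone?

Jigsaw puzzle (1000 pc) £13.76: toys → 4% + 0% district = 4% → £0.5504
Yo-yo £14.94: toys → 4% + 0% district = 4% → £0.5976
Building blocks set £95.73: toys → 4% + 0% district = 4% → £3.8292
Tax on toys: unrounded sum = £4.9772 → £4.98

£4.98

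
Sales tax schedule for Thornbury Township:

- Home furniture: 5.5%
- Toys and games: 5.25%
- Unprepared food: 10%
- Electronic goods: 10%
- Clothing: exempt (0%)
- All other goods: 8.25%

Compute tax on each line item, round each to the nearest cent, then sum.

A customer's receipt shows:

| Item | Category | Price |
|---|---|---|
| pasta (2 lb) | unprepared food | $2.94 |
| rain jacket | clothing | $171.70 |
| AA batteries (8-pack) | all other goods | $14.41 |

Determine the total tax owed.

Pasta (2 lb) $2.94: unprepared food → 10% → $0.29
Rain jacket $171.70: clothing → 0% → $0.00
AA batteries (8-pack) $14.41: all other goods → 8.25% → $1.19
Total tax = $0.29 + $1.19 = $1.48

$1.48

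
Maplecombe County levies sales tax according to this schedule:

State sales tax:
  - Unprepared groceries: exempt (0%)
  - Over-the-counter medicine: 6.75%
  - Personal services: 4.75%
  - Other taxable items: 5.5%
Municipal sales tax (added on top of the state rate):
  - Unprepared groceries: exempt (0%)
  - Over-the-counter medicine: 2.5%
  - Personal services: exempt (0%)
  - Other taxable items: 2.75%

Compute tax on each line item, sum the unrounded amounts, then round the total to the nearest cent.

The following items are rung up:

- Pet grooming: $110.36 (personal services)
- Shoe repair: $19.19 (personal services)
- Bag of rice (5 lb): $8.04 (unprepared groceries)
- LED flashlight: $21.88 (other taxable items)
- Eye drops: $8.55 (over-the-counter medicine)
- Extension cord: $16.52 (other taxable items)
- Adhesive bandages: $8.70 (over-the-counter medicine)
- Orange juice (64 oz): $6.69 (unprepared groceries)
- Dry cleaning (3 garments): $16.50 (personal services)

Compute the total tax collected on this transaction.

$11.70

Pet grooming $110.36: personal services → 4.75% + 0% municipal = 4.75% → $5.2421
Shoe repair $19.19: personal services → 4.75% + 0% municipal = 4.75% → $0.911525
Bag of rice (5 lb) $8.04: unprepared groceries → 0% + 0% municipal = 0% → $0.00
LED flashlight $21.88: other taxable items → 5.5% + 2.75% municipal = 8.25% → $1.8051
Eye drops $8.55: over-the-counter medicine → 6.75% + 2.5% municipal = 9.25% → $0.790875
Extension cord $16.52: other taxable items → 5.5% + 2.75% municipal = 8.25% → $1.3629
Adhesive bandages $8.70: over-the-counter medicine → 6.75% + 2.5% municipal = 9.25% → $0.80475
Orange juice (64 oz) $6.69: unprepared groceries → 0% + 0% municipal = 0% → $0.00
Dry cleaning (3 garments) $16.50: personal services → 4.75% + 0% municipal = 4.75% → $0.78375
Unrounded tax sum = $11.701 → $11.70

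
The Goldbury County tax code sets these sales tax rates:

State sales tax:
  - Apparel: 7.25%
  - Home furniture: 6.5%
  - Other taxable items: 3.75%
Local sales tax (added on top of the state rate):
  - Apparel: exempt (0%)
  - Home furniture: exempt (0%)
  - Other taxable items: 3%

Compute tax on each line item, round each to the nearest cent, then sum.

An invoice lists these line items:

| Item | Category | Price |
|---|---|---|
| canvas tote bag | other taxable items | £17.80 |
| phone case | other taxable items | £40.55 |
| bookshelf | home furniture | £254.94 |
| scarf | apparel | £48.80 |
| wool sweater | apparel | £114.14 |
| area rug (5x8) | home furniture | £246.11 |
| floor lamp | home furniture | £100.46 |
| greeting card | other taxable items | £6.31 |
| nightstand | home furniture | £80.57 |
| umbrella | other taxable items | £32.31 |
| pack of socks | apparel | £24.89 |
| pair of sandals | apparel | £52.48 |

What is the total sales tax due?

£68.31

Canvas tote bag £17.80: other taxable items → 3.75% + 3% local = 6.75% → £1.20
Phone case £40.55: other taxable items → 3.75% + 3% local = 6.75% → £2.74
Bookshelf £254.94: home furniture → 6.5% + 0% local = 6.5% → £16.57
Scarf £48.80: apparel → 7.25% + 0% local = 7.25% → £3.54
Wool sweater £114.14: apparel → 7.25% + 0% local = 7.25% → £8.28
Area rug (5x8) £246.11: home furniture → 6.5% + 0% local = 6.5% → £16.00
Floor lamp £100.46: home furniture → 6.5% + 0% local = 6.5% → £6.53
Greeting card £6.31: other taxable items → 3.75% + 3% local = 6.75% → £0.43
Nightstand £80.57: home furniture → 6.5% + 0% local = 6.5% → £5.24
Umbrella £32.31: other taxable items → 3.75% + 3% local = 6.75% → £2.18
Pack of socks £24.89: apparel → 7.25% + 0% local = 7.25% → £1.80
Pair of sandals £52.48: apparel → 7.25% + 0% local = 7.25% → £3.80
Total tax = £1.20 + £2.74 + £16.57 + £3.54 + £8.28 + £16.00 + £6.53 + £0.43 + £5.24 + £2.18 + £1.80 + £3.80 = £68.31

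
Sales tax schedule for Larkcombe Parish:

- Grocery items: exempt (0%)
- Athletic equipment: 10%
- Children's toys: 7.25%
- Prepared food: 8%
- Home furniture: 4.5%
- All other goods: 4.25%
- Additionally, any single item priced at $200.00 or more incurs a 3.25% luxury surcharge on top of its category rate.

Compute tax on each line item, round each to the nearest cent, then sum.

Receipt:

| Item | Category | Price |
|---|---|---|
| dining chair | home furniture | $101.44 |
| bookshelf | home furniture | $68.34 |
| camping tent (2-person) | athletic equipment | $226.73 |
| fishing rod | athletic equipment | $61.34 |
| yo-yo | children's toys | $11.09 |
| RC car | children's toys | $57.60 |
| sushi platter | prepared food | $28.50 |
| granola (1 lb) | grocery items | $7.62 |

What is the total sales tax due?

$51.07

Dining chair $101.44: home furniture → 4.5% → $4.56
Bookshelf $68.34: home furniture → 4.5% → $3.08
Camping tent (2-person) $226.73: athletic equipment → 10% + 3.25% surcharge = 13.25% → $30.04
Fishing rod $61.34: athletic equipment → 10% → $6.13
Yo-yo $11.09: children's toys → 7.25% → $0.80
RC car $57.60: children's toys → 7.25% → $4.18
Sushi platter $28.50: prepared food → 8% → $2.28
Granola (1 lb) $7.62: grocery items → 0% → $0.00
Total tax = $4.56 + $3.08 + $30.04 + $6.13 + $0.80 + $4.18 + $2.28 = $51.07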